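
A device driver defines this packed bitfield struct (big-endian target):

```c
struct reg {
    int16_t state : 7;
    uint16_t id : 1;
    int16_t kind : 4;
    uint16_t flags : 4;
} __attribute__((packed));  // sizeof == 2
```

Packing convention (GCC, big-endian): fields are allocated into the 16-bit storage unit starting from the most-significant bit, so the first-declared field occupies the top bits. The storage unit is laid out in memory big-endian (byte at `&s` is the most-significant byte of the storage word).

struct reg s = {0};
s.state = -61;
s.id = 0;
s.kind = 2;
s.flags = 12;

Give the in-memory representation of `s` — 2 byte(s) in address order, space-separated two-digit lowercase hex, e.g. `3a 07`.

state:7 = -61 → 0x43 << 9 → word 0x8600
id:1 = 0 → 0x0 << 8 → word 0x8600
kind:4 = 2 → 0x2 << 4 → word 0x8620
flags:4 = 12 → 0xc << 0 → word 0x862c
word = 0x862c → big-endian bytes:
  [0]=0x86  [1]=0x2c

86 2c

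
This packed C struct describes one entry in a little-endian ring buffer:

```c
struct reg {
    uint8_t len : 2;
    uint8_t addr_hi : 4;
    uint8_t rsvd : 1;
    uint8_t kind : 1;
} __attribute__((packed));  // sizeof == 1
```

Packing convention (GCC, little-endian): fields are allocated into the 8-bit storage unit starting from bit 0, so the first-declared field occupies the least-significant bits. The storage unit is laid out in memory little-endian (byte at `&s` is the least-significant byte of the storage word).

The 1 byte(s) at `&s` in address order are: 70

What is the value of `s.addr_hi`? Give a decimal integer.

[0]=0x70 (little-endian) → word 0x70
len:2 @ bit 0 → (0x70>>0)&0x3 = 0x0
addr_hi:4 @ bit 2 → (0x70>>2)&0xf = 0xc  ←
rsvd:1 @ bit 6 → (0x70>>6)&0x1 = 0x1
kind:1 @ bit 7 → (0x70>>7)&0x1 = 0x0

12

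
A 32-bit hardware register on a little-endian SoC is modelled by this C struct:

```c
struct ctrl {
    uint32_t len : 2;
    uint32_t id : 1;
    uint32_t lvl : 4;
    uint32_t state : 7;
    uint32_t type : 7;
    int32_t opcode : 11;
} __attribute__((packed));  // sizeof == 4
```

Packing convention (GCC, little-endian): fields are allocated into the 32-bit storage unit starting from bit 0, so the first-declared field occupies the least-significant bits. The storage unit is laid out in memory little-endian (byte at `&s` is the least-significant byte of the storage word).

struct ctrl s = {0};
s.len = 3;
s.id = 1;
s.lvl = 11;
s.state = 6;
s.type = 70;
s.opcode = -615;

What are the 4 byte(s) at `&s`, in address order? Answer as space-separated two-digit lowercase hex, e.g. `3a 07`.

len (2b) val=3 bits=0x3 at bit 0: 0x00000003
id (1b) val=1 bits=0x1 at bit 2: 0x00000007
lvl (4b) val=11 bits=0xb at bit 3: 0x0000005f
state (7b) val=6 bits=0x6 at bit 7: 0x0000035f
type (7b) val=70 bits=0x46 at bit 14: 0x0011835f
opcode (11b) val=-615 bits=0x599 at bit 21: 0xb331835f
word = 0xb331835f → little-endian bytes:
  [0]=0x5f  [1]=0x83  [2]=0x31  [3]=0xb3

5f 83 31 b3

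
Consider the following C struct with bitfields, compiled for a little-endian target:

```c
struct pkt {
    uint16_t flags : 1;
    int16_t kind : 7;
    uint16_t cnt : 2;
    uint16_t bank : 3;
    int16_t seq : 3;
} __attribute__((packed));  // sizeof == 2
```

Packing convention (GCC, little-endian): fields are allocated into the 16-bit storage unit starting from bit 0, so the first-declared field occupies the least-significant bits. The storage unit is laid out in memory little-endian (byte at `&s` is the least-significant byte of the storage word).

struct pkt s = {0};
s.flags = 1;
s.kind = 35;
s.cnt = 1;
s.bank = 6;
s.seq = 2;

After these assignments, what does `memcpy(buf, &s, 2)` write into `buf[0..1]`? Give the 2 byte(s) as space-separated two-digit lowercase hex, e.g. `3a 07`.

flags:1 = 1 → 0x1 << 0 → word 0x0001
kind:7 = 35 → 0x23 << 1 → word 0x0047
cnt:2 = 1 → 0x1 << 8 → word 0x0147
bank:3 = 6 → 0x6 << 10 → word 0x1947
seq:3 = 2 → 0x2 << 13 → word 0x5947
word = 0x5947 → little-endian bytes:
  [0]=0x47  [1]=0x59

47 59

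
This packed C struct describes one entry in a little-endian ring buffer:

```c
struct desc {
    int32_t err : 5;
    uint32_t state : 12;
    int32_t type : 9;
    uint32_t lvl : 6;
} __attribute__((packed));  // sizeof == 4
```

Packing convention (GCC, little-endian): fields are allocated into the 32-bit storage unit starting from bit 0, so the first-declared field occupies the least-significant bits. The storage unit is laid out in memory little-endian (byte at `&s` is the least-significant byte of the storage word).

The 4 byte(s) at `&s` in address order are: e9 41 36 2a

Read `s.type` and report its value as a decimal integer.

-229

[0]=0xe9 [1]=0x41 [2]=0x36 [3]=0x2a (little-endian) → word 0x2a3641e9
err:5 @ bit 0 → (0x2a3641e9>>0)&0x1f = 0x9
state:12 @ bit 5 → (0x2a3641e9>>5)&0xfff = 0x20f
type:9 @ bit 17 → (0x2a3641e9>>17)&0x1ff = 0x11b  ←
lvl:6 @ bit 26 → (0x2a3641e9>>26)&0x3f = 0xa
type signed 9b, MSB=1: 283 - 512 = -229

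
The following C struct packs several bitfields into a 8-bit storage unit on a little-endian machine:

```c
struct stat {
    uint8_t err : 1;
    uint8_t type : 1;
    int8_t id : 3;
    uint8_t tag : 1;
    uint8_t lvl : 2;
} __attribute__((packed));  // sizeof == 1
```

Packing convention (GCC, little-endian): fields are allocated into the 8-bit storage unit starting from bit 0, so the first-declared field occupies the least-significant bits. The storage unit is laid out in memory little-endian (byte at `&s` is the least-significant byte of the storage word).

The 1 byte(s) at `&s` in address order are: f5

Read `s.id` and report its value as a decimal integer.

-3

[0]=0xf5 (little-endian) → word 0xf5
err [0+:1] = (word>>0) & 0x1 = 1
type [1+:1] = (word>>1) & 0x1 = 0
id [2+:3] = (word>>2) & 0x7 = 5  ←
tag [5+:1] = (word>>5) & 0x1 = 1
lvl [6+:2] = (word>>6) & 0x3 = 3
id signed 3b, MSB=1: 5 - 8 = -3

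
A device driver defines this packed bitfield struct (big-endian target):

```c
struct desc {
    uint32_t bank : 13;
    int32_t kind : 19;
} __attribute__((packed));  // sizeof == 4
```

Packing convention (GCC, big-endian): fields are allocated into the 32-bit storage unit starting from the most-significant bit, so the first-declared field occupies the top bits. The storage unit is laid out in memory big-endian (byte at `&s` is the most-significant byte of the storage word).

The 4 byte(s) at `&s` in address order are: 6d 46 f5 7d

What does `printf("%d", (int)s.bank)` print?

[0]=0x6d [1]=0x46 [2]=0xf5 [3]=0x7d (big-endian) → word 0x6d46f57d
bank [19+:13] = (word>>19) & 0x1fff = 3496  ←
kind [0+:19] = (word>>0) & 0x7ffff = 456061

3496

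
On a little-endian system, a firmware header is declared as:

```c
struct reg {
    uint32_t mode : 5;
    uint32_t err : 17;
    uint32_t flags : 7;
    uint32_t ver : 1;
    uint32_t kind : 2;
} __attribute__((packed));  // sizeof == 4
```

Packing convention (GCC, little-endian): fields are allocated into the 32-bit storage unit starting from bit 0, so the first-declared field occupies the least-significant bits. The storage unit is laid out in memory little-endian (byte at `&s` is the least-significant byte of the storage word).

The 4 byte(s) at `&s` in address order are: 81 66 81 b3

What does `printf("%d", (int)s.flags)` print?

[0]=0x81 [1]=0x66 [2]=0x81 [3]=0xb3 (little-endian) → word 0xb3816681
mode [0+:5] = (word>>0) & 0x1f = 1
err [5+:17] = (word>>5) & 0x1ffff = 2868
flags [22+:7] = (word>>22) & 0x7f = 78  ←
ver [29+:1] = (word>>29) & 0x1 = 1
kind [30+:2] = (word>>30) & 0x3 = 2

78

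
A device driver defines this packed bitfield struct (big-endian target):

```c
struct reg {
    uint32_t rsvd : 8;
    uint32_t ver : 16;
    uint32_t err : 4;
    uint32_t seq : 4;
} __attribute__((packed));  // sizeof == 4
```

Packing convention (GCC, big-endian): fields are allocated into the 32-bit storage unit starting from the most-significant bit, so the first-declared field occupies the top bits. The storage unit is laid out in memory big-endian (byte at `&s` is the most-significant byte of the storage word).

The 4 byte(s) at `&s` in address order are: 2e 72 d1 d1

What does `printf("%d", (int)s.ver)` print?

[0]=0x2e [1]=0x72 [2]=0xd1 [3]=0xd1 (big-endian) → word 0x2e72d1d1
rsvd:8 @ bit 24 → (0x2e72d1d1>>24)&0xff = 0x2e
ver:16 @ bit 8 → (0x2e72d1d1>>8)&0xffff = 0x72d1  ←
err:4 @ bit 4 → (0x2e72d1d1>>4)&0xf = 0xd
seq:4 @ bit 0 → (0x2e72d1d1>>0)&0xf = 0x1

29393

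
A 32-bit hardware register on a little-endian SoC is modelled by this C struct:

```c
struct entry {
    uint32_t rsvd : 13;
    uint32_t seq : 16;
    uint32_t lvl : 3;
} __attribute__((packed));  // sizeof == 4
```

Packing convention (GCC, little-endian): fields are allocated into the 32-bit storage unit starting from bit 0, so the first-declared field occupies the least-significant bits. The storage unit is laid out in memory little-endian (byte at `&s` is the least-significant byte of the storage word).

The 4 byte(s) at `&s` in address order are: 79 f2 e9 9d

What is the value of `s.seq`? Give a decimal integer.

[0]=0x79 [1]=0xf2 [2]=0xe9 [3]=0x9d (little-endian) → word 0x9de9f279
rsvd [0+:13] = (word>>0) & 0x1fff = 4729
seq [13+:16] = (word>>13) & 0xffff = 61263  ←
lvl [29+:3] = (word>>29) & 0x7 = 4

61263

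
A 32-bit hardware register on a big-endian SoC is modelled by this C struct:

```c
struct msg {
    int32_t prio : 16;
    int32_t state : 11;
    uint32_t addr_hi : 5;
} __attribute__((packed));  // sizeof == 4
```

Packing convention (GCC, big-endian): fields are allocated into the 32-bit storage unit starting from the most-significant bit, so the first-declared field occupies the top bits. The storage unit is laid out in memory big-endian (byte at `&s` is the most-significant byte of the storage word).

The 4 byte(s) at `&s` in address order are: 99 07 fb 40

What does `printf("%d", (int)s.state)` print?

[0]=0x99 [1]=0x07 [2]=0xfb [3]=0x40 (big-endian) → word 0x9907fb40
prio:16 @ bit 16 → (0x9907fb40>>16)&0xffff = 0x9907
state:11 @ bit 5 → (0x9907fb40>>5)&0x7ff = 0x7da  ←
addr_hi:5 @ bit 0 → (0x9907fb40>>0)&0x1f = 0x0
state signed 11b, MSB=1: 2010 - 2048 = -38

-38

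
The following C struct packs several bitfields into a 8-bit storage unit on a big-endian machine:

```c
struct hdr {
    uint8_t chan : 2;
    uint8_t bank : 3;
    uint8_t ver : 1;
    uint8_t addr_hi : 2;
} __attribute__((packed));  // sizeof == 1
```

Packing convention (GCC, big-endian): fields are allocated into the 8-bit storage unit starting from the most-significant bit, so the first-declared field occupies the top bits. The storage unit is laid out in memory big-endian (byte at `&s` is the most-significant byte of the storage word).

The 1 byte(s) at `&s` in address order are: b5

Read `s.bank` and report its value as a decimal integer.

6

[0]=0xb5 (big-endian) → word 0xb5
chan:2 @ bit 6 → (0xb5>>6)&0x3 = 0x2
bank:3 @ bit 3 → (0xb5>>3)&0x7 = 0x6  ←
ver:1 @ bit 2 → (0xb5>>2)&0x1 = 0x1
addr_hi:2 @ bit 0 → (0xb5>>0)&0x3 = 0x1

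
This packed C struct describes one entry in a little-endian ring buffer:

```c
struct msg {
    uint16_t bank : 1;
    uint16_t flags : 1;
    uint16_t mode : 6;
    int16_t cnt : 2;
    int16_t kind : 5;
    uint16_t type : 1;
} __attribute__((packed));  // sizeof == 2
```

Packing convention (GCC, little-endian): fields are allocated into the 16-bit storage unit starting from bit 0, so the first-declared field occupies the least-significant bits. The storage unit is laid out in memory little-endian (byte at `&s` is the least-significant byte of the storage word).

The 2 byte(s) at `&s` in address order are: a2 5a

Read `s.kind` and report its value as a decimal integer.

[0]=0xa2 [1]=0x5a (little-endian) → word 0x5aa2
bank [0+:1] = (word>>0) & 0x1 = 0
flags [1+:1] = (word>>1) & 0x1 = 1
mode [2+:6] = (word>>2) & 0x3f = 40
cnt [8+:2] = (word>>8) & 0x3 = 2
kind [10+:5] = (word>>10) & 0x1f = 22  ←
type [15+:1] = (word>>15) & 0x1 = 0
kind signed 5b, MSB=1: 22 - 32 = -10

-10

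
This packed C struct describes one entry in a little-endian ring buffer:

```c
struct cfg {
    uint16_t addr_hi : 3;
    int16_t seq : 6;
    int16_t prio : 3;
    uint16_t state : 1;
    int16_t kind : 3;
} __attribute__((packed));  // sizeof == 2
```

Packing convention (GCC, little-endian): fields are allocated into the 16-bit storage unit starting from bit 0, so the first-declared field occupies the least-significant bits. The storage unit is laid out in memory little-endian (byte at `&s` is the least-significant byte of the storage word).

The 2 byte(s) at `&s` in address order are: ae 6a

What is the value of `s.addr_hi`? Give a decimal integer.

[0]=0xae [1]=0x6a (little-endian) → word 0x6aae
addr_hi [0+:3] = (word>>0) & 0x7 = 6  ←
seq [3+:6] = (word>>3) & 0x3f = 21
prio [9+:3] = (word>>9) & 0x7 = 5
state [12+:1] = (word>>12) & 0x1 = 0
kind [13+:3] = (word>>13) & 0x7 = 3

6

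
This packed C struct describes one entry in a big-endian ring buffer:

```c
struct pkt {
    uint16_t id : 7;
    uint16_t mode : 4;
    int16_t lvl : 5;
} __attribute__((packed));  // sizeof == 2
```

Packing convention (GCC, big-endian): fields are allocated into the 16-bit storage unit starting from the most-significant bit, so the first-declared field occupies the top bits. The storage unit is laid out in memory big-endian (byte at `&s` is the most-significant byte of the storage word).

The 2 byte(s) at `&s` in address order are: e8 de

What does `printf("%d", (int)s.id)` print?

[0]=0xe8 [1]=0xde (big-endian) → word 0xe8de
id [9+:7] = (word>>9) & 0x7f = 116  ←
mode [5+:4] = (word>>5) & 0xf = 6
lvl [0+:5] = (word>>0) & 0x1f = 30

116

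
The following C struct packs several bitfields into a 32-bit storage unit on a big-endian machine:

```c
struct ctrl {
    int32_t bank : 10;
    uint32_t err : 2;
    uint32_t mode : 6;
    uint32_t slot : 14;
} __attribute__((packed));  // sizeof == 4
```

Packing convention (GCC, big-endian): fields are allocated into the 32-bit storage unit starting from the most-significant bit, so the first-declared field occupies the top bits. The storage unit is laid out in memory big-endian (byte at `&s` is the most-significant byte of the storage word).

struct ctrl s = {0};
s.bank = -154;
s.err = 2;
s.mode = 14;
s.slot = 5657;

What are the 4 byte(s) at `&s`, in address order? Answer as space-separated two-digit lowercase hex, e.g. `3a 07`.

bank (10b) val=-154 bits=0x366 at bit 22: 0xd9800000
err (2b) val=2 bits=0x2 at bit 20: 0xd9a00000
mode (6b) val=14 bits=0xe at bit 14: 0xd9a38000
slot (14b) val=5657 bits=0x1619 at bit 0: 0xd9a39619
word = 0xd9a39619 → big-endian bytes:
  [0]=0xd9  [1]=0xa3  [2]=0x96  [3]=0x19

d9 a3 96 19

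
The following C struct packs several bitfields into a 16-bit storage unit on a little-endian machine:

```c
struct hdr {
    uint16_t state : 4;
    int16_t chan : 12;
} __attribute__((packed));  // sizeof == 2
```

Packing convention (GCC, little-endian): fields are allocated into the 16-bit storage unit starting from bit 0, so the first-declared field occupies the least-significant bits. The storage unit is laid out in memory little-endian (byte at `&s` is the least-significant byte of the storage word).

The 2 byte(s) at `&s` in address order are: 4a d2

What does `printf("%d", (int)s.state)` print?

[0]=0x4a [1]=0xd2 (little-endian) → word 0xd24a
state:4 @ bit 0 → (0xd24a>>0)&0xf = 0xa  ←
chan:12 @ bit 4 → (0xd24a>>4)&0xfff = 0xd24

10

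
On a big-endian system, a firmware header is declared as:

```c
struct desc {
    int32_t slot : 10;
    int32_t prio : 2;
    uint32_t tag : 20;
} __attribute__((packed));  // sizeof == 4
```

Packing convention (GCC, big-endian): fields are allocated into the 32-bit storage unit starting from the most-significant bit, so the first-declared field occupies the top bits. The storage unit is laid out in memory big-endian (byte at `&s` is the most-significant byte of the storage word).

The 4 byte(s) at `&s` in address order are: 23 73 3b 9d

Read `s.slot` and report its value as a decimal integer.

141

[0]=0x23 [1]=0x73 [2]=0x3b [3]=0x9d (big-endian) → word 0x23733b9d
slot:10 @ bit 22 → (0x23733b9d>>22)&0x3ff = 0x8d  ←
prio:2 @ bit 20 → (0x23733b9d>>20)&0x3 = 0x3
tag:20 @ bit 0 → (0x23733b9d>>0)&0xfffff = 0x33b9d
slot signed 10b, MSB=0: value = 141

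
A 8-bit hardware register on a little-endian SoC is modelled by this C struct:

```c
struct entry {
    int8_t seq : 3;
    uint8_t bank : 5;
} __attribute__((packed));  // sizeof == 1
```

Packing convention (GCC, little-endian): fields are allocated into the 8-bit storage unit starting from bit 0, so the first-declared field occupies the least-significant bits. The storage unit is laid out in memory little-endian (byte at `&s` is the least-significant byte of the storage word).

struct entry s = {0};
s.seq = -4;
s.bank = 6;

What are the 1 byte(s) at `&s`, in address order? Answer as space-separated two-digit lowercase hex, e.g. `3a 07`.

seq:3 = -4 → 0x4 << 0 → word 0x04
bank:5 = 6 → 0x6 << 3 → word 0x34
word = 0x34 → little-endian bytes:
  [0]=0x34

34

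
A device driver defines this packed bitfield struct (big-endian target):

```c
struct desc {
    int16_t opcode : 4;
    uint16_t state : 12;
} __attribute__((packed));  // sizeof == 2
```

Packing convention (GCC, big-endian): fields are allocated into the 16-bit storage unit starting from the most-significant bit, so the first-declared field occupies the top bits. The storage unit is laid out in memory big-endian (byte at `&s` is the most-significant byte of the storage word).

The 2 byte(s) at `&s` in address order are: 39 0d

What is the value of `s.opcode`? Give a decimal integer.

3

[0]=0x39 [1]=0x0d (big-endian) → word 0x390d
opcode [12+:4] = (word>>12) & 0xf = 3  ←
state [0+:12] = (word>>0) & 0xfff = 2317
opcode signed 4b, MSB=0: value = 3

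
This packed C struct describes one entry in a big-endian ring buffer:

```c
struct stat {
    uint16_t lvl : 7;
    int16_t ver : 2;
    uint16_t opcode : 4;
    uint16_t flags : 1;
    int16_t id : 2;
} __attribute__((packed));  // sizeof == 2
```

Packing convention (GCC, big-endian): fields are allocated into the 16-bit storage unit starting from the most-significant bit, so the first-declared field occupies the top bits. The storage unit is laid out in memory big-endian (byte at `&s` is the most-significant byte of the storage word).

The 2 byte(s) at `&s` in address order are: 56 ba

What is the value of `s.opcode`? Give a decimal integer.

[0]=0x56 [1]=0xba (big-endian) → word 0x56ba
lvl [9+:7] = (word>>9) & 0x7f = 43
ver [7+:2] = (word>>7) & 0x3 = 1
opcode [3+:4] = (word>>3) & 0xf = 7  ←
flags [2+:1] = (word>>2) & 0x1 = 0
id [0+:2] = (word>>0) & 0x3 = 2

7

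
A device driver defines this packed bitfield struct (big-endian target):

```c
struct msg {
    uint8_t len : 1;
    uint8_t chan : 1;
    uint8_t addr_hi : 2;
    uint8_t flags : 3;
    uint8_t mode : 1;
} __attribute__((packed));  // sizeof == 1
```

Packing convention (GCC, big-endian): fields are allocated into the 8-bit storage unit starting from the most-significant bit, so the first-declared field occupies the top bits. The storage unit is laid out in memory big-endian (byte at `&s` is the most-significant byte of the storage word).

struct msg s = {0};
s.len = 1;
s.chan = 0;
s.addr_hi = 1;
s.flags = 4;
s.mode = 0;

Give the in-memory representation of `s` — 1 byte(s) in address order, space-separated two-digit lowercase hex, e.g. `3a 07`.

98

[7+:1] len=1 & 0x1 = 0x1; word=0x80
[6+:1] chan=0 & 0x1 = 0x0; word=0x80
[4+:2] addr_hi=1 & 0x3 = 0x1; word=0x90
[1+:3] flags=4 & 0x7 = 0x4; word=0x98
[0+:1] mode=0 & 0x1 = 0x0; word=0x98
word = 0x98 → big-endian bytes:
  [0]=0x98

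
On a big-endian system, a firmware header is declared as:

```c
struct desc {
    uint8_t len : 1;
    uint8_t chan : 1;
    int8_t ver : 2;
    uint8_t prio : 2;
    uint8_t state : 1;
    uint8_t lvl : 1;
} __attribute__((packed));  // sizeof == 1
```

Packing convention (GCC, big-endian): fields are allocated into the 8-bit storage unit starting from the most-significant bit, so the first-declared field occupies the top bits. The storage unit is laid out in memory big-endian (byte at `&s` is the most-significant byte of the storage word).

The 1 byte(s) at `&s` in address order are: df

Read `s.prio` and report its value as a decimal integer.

[0]=0xdf (big-endian) → word 0xdf
len [7+:1] = (word>>7) & 0x1 = 1
chan [6+:1] = (word>>6) & 0x1 = 1
ver [4+:2] = (word>>4) & 0x3 = 1
prio [2+:2] = (word>>2) & 0x3 = 3  ←
state [1+:1] = (word>>1) & 0x1 = 1
lvl [0+:1] = (word>>0) & 0x1 = 1

3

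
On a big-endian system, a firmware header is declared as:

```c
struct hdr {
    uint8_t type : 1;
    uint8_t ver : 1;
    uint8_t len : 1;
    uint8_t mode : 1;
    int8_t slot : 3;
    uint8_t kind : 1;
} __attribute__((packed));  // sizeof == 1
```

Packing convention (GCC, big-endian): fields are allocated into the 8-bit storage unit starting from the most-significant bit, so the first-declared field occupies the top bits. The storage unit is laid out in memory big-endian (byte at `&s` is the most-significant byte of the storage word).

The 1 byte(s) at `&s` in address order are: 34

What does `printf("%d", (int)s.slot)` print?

[0]=0x34 (big-endian) → word 0x34
type [7+:1] = (word>>7) & 0x1 = 0
ver [6+:1] = (word>>6) & 0x1 = 0
len [5+:1] = (word>>5) & 0x1 = 1
mode [4+:1] = (word>>4) & 0x1 = 1
slot [1+:3] = (word>>1) & 0x7 = 2  ←
kind [0+:1] = (word>>0) & 0x1 = 0
slot signed 3b, MSB=0: value = 2

2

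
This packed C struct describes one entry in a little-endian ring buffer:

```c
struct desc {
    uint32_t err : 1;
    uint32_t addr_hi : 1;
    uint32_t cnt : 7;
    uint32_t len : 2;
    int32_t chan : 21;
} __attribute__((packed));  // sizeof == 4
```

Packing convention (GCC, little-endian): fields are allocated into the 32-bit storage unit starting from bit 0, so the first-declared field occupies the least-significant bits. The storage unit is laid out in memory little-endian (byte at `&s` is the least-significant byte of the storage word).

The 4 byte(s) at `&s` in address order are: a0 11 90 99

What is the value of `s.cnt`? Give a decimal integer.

104

[0]=0xa0 [1]=0x11 [2]=0x90 [3]=0x99 (little-endian) → word 0x999011a0
err:1 @ bit 0 → (0x999011a0>>0)&0x1 = 0x0
addr_hi:1 @ bit 1 → (0x999011a0>>1)&0x1 = 0x0
cnt:7 @ bit 2 → (0x999011a0>>2)&0x7f = 0x68  ←
len:2 @ bit 9 → (0x999011a0>>9)&0x3 = 0x0
chan:21 @ bit 11 → (0x999011a0>>11)&0x1fffff = 0x133202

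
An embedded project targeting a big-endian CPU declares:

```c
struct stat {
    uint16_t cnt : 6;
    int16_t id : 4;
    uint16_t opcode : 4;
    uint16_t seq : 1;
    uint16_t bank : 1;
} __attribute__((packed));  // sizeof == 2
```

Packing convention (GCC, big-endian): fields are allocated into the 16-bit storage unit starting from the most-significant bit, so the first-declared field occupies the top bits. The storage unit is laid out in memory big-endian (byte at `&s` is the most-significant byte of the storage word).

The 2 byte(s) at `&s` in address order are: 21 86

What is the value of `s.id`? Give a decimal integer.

6

[0]=0x21 [1]=0x86 (big-endian) → word 0x2186
cnt:6 @ bit 10 → (0x2186>>10)&0x3f = 0x8
id:4 @ bit 6 → (0x2186>>6)&0xf = 0x6  ←
opcode:4 @ bit 2 → (0x2186>>2)&0xf = 0x1
seq:1 @ bit 1 → (0x2186>>1)&0x1 = 0x1
bank:1 @ bit 0 → (0x2186>>0)&0x1 = 0x0
id signed 4b, MSB=0: value = 6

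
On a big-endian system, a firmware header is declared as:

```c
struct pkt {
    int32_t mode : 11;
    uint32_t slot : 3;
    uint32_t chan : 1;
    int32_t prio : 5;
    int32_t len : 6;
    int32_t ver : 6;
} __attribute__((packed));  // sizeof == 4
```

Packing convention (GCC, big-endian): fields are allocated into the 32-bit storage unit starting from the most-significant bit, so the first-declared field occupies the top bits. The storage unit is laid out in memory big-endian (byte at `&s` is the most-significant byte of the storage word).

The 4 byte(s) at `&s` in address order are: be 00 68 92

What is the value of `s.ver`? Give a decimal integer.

18

[0]=0xbe [1]=0x00 [2]=0x68 [3]=0x92 (big-endian) → word 0xbe006892
mode:11 @ bit 21 → (0xbe006892>>21)&0x7ff = 0x5f0
slot:3 @ bit 18 → (0xbe006892>>18)&0x7 = 0x0
chan:1 @ bit 17 → (0xbe006892>>17)&0x1 = 0x0
prio:5 @ bit 12 → (0xbe006892>>12)&0x1f = 0x6
len:6 @ bit 6 → (0xbe006892>>6)&0x3f = 0x22
ver:6 @ bit 0 → (0xbe006892>>0)&0x3f = 0x12  ←
ver signed 6b, MSB=0: value = 18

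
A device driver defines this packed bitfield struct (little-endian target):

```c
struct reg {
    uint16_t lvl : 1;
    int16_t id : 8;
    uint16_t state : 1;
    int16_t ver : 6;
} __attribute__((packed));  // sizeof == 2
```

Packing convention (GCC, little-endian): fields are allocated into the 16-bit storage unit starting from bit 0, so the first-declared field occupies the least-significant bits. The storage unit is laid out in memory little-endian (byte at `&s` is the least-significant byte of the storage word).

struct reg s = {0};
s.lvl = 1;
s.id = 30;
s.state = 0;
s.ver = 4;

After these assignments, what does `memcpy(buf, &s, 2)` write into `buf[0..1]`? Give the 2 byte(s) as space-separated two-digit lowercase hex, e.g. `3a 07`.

3d 10

lvl (1b) val=1 bits=0x1 at bit 0: 0x0001
id (8b) val=30 bits=0x1e at bit 1: 0x003d
state (1b) val=0 bits=0x0 at bit 9: 0x003d
ver (6b) val=4 bits=0x4 at bit 10: 0x103d
word = 0x103d → little-endian bytes:
  [0]=0x3d  [1]=0x10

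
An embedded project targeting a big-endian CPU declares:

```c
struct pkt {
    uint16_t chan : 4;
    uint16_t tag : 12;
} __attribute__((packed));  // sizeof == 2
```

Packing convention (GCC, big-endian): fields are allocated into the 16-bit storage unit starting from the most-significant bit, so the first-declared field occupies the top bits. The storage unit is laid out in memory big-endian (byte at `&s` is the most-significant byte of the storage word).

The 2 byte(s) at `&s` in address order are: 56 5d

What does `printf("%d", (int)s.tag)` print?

1629

[0]=0x56 [1]=0x5d (big-endian) → word 0x565d
chan [12+:4] = (word>>12) & 0xf = 5
tag [0+:12] = (word>>0) & 0xfff = 1629  ←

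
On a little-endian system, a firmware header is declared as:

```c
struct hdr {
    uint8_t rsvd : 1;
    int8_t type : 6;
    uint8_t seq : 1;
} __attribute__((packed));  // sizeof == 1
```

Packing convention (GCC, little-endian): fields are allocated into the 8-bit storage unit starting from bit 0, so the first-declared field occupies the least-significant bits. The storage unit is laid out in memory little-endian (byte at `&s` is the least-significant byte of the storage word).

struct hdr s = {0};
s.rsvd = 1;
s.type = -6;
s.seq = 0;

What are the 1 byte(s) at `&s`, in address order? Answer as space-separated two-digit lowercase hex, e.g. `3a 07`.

rsvd:1 = 1 → 0x1 << 0 → word 0x01
type:6 = -6 → 0x3a << 1 → word 0x75
seq:1 = 0 → 0x0 << 7 → word 0x75
word = 0x75 → little-endian bytes:
  [0]=0x75

75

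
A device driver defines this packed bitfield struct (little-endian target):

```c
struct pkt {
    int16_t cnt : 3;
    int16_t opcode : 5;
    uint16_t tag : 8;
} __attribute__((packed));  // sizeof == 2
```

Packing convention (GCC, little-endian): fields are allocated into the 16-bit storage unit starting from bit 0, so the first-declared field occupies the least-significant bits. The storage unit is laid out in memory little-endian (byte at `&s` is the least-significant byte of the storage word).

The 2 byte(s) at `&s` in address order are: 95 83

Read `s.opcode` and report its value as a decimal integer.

[0]=0x95 [1]=0x83 (little-endian) → word 0x8395
cnt [0+:3] = (word>>0) & 0x7 = 5
opcode [3+:5] = (word>>3) & 0x1f = 18  ←
tag [8+:8] = (word>>8) & 0xff = 131
opcode signed 5b, MSB=1: 18 - 32 = -14

-14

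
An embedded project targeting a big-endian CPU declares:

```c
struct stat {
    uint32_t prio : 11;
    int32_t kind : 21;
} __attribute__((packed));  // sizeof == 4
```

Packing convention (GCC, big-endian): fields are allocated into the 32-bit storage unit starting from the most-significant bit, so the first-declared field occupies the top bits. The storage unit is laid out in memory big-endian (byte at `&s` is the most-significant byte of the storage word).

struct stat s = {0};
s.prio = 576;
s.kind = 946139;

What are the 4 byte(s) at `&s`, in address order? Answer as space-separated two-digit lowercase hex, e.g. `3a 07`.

48 0e 6f db

[21+:11] prio=576 & 0x7ff = 0x240; word=0x48000000
[0+:21] kind=946139 & 0x1fffff = 0xe6fdb; word=0x480e6fdb
word = 0x480e6fdb → big-endian bytes:
  [0]=0x48  [1]=0x0e  [2]=0x6f  [3]=0xdb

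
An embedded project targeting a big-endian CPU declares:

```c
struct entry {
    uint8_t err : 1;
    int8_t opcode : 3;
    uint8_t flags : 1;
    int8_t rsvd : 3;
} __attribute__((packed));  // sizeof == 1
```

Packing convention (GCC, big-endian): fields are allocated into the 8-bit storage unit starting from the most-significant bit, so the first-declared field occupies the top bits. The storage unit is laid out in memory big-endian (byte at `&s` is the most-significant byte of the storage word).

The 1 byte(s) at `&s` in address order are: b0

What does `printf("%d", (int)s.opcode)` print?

[0]=0xb0 (big-endian) → word 0xb0
err:1 @ bit 7 → (0xb0>>7)&0x1 = 0x1
opcode:3 @ bit 4 → (0xb0>>4)&0x7 = 0x3  ←
flags:1 @ bit 3 → (0xb0>>3)&0x1 = 0x0
rsvd:3 @ bit 0 → (0xb0>>0)&0x7 = 0x0
opcode signed 3b, MSB=0: value = 3

3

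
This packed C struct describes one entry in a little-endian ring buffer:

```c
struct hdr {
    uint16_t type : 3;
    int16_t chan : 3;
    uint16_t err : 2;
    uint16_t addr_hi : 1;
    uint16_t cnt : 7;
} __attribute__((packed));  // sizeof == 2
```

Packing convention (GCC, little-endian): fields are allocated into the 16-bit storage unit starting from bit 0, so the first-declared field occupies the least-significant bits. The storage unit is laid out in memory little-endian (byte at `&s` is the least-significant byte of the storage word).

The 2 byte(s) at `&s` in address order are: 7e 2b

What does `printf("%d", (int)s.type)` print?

[0]=0x7e [1]=0x2b (little-endian) → word 0x2b7e
type [0+:3] = (word>>0) & 0x7 = 6  ←
chan [3+:3] = (word>>3) & 0x7 = 7
err [6+:2] = (word>>6) & 0x3 = 1
addr_hi [8+:1] = (word>>8) & 0x1 = 1
cnt [9+:7] = (word>>9) & 0x7f = 21

6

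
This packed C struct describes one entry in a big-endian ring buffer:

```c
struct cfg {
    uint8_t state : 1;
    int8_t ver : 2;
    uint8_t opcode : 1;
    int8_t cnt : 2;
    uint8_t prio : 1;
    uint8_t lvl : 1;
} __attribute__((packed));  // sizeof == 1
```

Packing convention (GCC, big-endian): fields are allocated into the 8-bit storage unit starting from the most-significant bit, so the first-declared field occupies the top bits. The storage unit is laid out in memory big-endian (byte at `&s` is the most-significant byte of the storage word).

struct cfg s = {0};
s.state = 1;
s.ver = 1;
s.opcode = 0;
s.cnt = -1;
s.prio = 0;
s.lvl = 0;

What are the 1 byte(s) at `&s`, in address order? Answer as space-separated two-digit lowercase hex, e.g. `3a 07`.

state (1b) val=1 bits=0x1 at bit 7: 0x80
ver (2b) val=1 bits=0x1 at bit 5: 0xa0
opcode (1b) val=0 bits=0x0 at bit 4: 0xa0
cnt (2b) val=-1 bits=0x3 at bit 2: 0xac
prio (1b) val=0 bits=0x0 at bit 1: 0xac
lvl (1b) val=0 bits=0x0 at bit 0: 0xac
word = 0xac → big-endian bytes:
  [0]=0xac

ac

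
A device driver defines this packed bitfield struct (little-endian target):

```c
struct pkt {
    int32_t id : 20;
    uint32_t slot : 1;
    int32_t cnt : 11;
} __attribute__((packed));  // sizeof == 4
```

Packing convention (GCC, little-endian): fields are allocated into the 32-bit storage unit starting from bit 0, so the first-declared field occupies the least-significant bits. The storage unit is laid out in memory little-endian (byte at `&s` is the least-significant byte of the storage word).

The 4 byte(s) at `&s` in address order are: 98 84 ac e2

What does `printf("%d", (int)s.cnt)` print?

[0]=0x98 [1]=0x84 [2]=0xac [3]=0xe2 (little-endian) → word 0xe2ac8498
id:20 @ bit 0 → (0xe2ac8498>>0)&0xfffff = 0xc8498
slot:1 @ bit 20 → (0xe2ac8498>>20)&0x1 = 0x0
cnt:11 @ bit 21 → (0xe2ac8498>>21)&0x7ff = 0x715  ←
cnt signed 11b, MSB=1: 1813 - 2048 = -235

-235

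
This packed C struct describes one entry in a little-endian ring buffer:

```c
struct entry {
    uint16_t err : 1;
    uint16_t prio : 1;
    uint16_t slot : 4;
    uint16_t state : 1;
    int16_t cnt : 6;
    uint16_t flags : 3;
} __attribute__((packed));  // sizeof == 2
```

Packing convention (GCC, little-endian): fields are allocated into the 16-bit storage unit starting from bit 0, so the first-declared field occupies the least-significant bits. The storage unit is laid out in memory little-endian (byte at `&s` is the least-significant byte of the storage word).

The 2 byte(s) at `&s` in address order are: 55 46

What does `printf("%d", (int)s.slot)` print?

5

[0]=0x55 [1]=0x46 (little-endian) → word 0x4655
err:1 @ bit 0 → (0x4655>>0)&0x1 = 0x1
prio:1 @ bit 1 → (0x4655>>1)&0x1 = 0x0
slot:4 @ bit 2 → (0x4655>>2)&0xf = 0x5  ←
state:1 @ bit 6 → (0x4655>>6)&0x1 = 0x1
cnt:6 @ bit 7 → (0x4655>>7)&0x3f = 0xc
flags:3 @ bit 13 → (0x4655>>13)&0x7 = 0x2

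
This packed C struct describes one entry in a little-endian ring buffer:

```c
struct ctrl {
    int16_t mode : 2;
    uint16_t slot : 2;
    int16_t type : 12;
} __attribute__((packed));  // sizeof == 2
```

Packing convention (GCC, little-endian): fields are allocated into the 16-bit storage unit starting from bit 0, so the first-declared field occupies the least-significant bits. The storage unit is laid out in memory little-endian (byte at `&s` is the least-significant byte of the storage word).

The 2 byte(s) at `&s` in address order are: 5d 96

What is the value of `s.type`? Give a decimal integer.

-1691

[0]=0x5d [1]=0x96 (little-endian) → word 0x965d
mode [0+:2] = (word>>0) & 0x3 = 1
slot [2+:2] = (word>>2) & 0x3 = 3
type [4+:12] = (word>>4) & 0xfff = 2405  ←
type signed 12b, MSB=1: 2405 - 4096 = -1691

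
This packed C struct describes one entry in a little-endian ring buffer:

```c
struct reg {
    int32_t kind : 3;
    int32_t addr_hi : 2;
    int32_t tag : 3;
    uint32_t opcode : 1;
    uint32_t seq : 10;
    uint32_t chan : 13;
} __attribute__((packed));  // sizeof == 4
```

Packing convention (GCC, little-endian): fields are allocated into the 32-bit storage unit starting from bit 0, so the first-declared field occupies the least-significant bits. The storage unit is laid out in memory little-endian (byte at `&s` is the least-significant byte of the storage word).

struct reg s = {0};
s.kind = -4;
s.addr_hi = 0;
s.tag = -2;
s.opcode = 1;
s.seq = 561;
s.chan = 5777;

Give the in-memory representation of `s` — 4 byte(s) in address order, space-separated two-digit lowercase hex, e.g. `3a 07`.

kind (3b) val=-4 bits=0x4 at bit 0: 0x00000004
addr_hi (2b) val=0 bits=0x0 at bit 3: 0x00000004
tag (3b) val=-2 bits=0x6 at bit 5: 0x000000c4
opcode (1b) val=1 bits=0x1 at bit 8: 0x000001c4
seq (10b) val=561 bits=0x231 at bit 9: 0x000463c4
chan (13b) val=5777 bits=0x1691 at bit 19: 0xb48c63c4
word = 0xb48c63c4 → little-endian bytes:
  [0]=0xc4  [1]=0x63  [2]=0x8c  [3]=0xb4

c4 63 8c b4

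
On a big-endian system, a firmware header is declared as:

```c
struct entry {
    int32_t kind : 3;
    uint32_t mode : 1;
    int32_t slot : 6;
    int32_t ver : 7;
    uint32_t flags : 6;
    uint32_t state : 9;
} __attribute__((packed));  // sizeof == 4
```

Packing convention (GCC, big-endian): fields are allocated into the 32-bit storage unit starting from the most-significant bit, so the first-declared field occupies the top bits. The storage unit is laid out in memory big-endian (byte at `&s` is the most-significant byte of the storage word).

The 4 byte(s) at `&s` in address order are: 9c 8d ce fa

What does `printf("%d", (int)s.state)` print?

[0]=0x9c [1]=0x8d [2]=0xce [3]=0xfa (big-endian) → word 0x9c8dcefa
kind:3 @ bit 29 → (0x9c8dcefa>>29)&0x7 = 0x4
mode:1 @ bit 28 → (0x9c8dcefa>>28)&0x1 = 0x1
slot:6 @ bit 22 → (0x9c8dcefa>>22)&0x3f = 0x32
ver:7 @ bit 15 → (0x9c8dcefa>>15)&0x7f = 0x1b
flags:6 @ bit 9 → (0x9c8dcefa>>9)&0x3f = 0x27
state:9 @ bit 0 → (0x9c8dcefa>>0)&0x1ff = 0xfa  ←

250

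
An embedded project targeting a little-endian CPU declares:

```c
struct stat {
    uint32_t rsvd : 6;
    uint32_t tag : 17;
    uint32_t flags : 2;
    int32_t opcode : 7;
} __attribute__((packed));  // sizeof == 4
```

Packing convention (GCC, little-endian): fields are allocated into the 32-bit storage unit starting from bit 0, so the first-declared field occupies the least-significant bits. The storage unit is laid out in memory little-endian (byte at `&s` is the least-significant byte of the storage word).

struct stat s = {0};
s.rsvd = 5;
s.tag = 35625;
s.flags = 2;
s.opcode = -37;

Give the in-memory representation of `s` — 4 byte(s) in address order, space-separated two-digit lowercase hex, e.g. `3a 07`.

45 ca 22 b7

[0+:6] rsvd=5 & 0x3f = 0x5; word=0x00000005
[6+:17] tag=35625 & 0x1ffff = 0x8b29; word=0x0022ca45
[23+:2] flags=2 & 0x3 = 0x2; word=0x0122ca45
[25+:7] opcode=-37 & 0x7f = 0x5b; word=0xb722ca45
word = 0xb722ca45 → little-endian bytes:
  [0]=0x45  [1]=0xca  [2]=0x22  [3]=0xb7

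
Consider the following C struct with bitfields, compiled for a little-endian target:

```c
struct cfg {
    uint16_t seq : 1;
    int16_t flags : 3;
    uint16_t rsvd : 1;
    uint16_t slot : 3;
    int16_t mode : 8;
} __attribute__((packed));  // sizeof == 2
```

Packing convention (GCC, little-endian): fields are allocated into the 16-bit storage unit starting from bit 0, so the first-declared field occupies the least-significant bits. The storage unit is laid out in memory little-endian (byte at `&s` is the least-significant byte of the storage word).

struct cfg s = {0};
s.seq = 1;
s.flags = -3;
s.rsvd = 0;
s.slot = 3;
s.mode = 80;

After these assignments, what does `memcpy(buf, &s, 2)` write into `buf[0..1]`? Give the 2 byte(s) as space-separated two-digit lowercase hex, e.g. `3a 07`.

6b 50

seq:1 = 1 → 0x1 << 0 → word 0x0001
flags:3 = -3 → 0x5 << 1 → word 0x000b
rsvd:1 = 0 → 0x0 << 4 → word 0x000b
slot:3 = 3 → 0x3 << 5 → word 0x006b
mode:8 = 80 → 0x50 << 8 → word 0x506b
word = 0x506b → little-endian bytes:
  [0]=0x6b  [1]=0x50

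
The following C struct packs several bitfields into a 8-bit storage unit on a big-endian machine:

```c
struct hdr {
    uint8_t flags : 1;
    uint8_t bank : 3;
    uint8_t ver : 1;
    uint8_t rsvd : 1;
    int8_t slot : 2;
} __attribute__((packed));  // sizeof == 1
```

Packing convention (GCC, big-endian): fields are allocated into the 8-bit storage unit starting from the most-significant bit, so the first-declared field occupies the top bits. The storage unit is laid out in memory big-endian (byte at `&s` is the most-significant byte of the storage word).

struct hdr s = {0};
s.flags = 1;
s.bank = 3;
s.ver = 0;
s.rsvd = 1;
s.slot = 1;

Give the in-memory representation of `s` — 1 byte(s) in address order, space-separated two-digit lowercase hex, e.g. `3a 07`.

b5

[7+:1] flags=1 & 0x1 = 0x1; word=0x80
[4+:3] bank=3 & 0x7 = 0x3; word=0xb0
[3+:1] ver=0 & 0x1 = 0x0; word=0xb0
[2+:1] rsvd=1 & 0x1 = 0x1; word=0xb4
[0+:2] slot=1 & 0x3 = 0x1; word=0xb5
word = 0xb5 → big-endian bytes:
  [0]=0xb5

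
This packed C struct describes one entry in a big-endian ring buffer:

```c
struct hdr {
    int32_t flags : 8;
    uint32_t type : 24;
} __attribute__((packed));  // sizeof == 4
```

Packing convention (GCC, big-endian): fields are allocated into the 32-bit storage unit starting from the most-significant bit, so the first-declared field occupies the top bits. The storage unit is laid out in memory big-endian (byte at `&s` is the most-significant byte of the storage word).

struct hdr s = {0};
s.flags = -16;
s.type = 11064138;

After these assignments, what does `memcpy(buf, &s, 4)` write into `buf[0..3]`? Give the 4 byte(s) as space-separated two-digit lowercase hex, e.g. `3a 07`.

f0 a8 d3 4a

[24+:8] flags=-16 & 0xff = 0xf0; word=0xf0000000
[0+:24] type=11064138 & 0xffffff = 0xa8d34a; word=0xf0a8d34a
word = 0xf0a8d34a → big-endian bytes:
  [0]=0xf0  [1]=0xa8  [2]=0xd3  [3]=0x4a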